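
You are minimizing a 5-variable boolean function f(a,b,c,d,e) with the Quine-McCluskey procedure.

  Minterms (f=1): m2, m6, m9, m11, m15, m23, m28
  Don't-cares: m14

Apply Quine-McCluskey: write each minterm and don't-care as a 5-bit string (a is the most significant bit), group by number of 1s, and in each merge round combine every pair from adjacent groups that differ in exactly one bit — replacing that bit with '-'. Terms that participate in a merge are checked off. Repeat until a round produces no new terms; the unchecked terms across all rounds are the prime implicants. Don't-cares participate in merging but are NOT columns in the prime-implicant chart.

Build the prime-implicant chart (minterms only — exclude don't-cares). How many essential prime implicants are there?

4

[col 0] 00010*, 00110*, 01001*, 01011*, 01110*, 01111*, 10111, 11100
[col 1] 0-110, 00-10, 01-11, 010-1, 0111-
Prime implicants: 0-110, 00-10, 01-11, 010-1, 0111-, 10111, 11100
PI chart (minterm → PIs covering it):
  2 | 00-10  (sole → essential)
  6 | 0-110,00-10
  9 | 010-1  (sole → essential)
  11 | 01-11,010-1
  15 | 01-11,0111-
  23 | 10111  (sole → essential)
  28 | 11100  (sole → essential)
Essential prime implicants: 00-10, 010-1, 10111, 11100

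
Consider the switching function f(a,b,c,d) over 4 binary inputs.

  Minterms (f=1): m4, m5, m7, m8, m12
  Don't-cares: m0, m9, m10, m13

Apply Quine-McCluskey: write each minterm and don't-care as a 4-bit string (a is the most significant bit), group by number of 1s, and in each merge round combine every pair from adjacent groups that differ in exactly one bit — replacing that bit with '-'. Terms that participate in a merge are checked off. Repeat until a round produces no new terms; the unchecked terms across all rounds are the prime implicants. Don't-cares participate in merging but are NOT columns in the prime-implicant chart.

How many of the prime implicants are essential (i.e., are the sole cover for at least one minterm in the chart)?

[col 0] 0000*, 0100*, 0101*, 0111*, 1000*, 1001*, 1010*, 1100*, 1101*
[col 1] -000*, -100*, -101*, 0-00*, 01-1, 010-*, 1-00*, 1-01*, 10-0, 100-*, 110-*
[col 2] --00, -10-, 1-0-
Prime implicants: --00, -10-, 01-1, 1-0-, 10-0
PI chart (minterm → PIs covering it):
  4 | --00,-10-
  5 | -10-,01-1
  7 | 01-1  (sole → essential)
  8 | --00,1-0-,10-0
  12 | --00,-10-,1-0-
Essential prime implicants: 01-1

1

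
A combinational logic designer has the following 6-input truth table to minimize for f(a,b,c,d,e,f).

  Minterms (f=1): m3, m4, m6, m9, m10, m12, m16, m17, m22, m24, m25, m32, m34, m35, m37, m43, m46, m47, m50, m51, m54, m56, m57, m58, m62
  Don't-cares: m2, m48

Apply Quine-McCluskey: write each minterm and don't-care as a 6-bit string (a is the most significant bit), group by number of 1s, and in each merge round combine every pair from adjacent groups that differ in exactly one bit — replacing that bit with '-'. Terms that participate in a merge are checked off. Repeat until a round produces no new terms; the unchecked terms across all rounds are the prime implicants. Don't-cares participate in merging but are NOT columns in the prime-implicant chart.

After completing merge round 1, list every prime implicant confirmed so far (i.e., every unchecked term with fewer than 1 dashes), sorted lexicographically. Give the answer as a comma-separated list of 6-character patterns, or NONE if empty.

100101

Round 0: 000010✓ 000011✓ 000100✓ 000110✓ 001001✓ 001010✓ 001100✓ 010000✓ 010001✓ 010110✓ 011000✓ 011001✓ 100000✓ 100010✓ 100011✓ 100101 101011✓ 101110✓ 101111✓ 110000✓ 110010✓ 110011✓ 110110✓ 111000✓ 111001✓ 111010✓ 111110✓
Round 1: -00010✓ -00011✓ -10000✓ -10110 -11000✓ -11001✓ 0-0110 0-1001 00-010 00-100 000-10 00001-✓ 0001-0 01-000✓ 01-001✓ 01000-✓ 01100-✓ 1-0000✓ 1-0010✓ 1-0011✓ 1-1110 10-011 1000-0✓ 10001-✓ 101-11 10111- 11-000✓ 11-010✓ 11-110✓ 110-10✓ 1100-0✓ 11001-✓ 111-10✓ 1110-0✓ 11100-✓
Round 2: -0001- -1-000 -1100- 01-00- 1-00-0 1-001- 11--10 11-0-0
PIs = {-0001-, -1-000, -10110, -1100-, 0-0110, 0-1001, 00-010, 00-100, 000-10, 0001-0, 01-00-, 1-00-0, 1-001-, 1-1110, 10-011, 100101, 101-11, 10111-, 11--10, 11-0-0}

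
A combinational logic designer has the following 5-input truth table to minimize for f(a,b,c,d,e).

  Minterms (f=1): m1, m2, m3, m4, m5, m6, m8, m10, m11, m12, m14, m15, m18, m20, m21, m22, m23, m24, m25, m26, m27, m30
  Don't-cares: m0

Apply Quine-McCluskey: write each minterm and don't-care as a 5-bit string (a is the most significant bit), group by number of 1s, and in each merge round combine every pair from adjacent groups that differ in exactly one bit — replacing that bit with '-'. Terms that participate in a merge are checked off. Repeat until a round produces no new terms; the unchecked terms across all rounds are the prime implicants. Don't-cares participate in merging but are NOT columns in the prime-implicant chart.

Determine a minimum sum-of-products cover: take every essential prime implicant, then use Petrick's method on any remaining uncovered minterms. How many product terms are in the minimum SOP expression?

7

size-2^0 implicants → 00000(✓)  00001(✓)  00010(✓)  00011(✓)  00100(✓)  00101(✓)  00110(✓)  01000(✓)  01010(✓)  01011(✓)  01100(✓)  01110(✓)  01111(✓)  10010(✓)  10100(✓)  10101(✓)  10110(✓)  10111(✓)  11000(✓)  11001(✓)  11010(✓)  11011(✓)  11110(✓)
size-2^1 implicants → -0010(✓)  -0100(✓)  -0101(✓)  -0110(✓)  -1000(✓)  -1010(✓)  -1011(✓)  -1110(✓)  0-000(✓)  0-010(✓)  0-011(✓)  0-100(✓)  0-110(✓)  00-00(✓)  00-01(✓)  00-10(✓)  000-0(✓)  000-1(✓)  0000-(✓)  0001-(✓)  001-0(✓)  0010-(✓)  01-00(✓)  01-10(✓)  01-11(✓)  010-0(✓)  0101-(✓)  011-0(✓)  0111-(✓)  1-010(✓)  1-110(✓)  10-10(✓)  101-0(✓)  101-1(✓)  1010-(✓)  1011-(✓)  11-10(✓)  110-0(✓)  110-1(✓)  1100-(✓)  1101-(✓)
size-2^2 implicants → --010(✓)  --110(✓)  -0-10(✓)  -01-0  -010-  -1-10(✓)  -10-0  -101-  0--00(✓)  0--10(✓)  0-0-0(✓)  0-01-  0-1-0(✓)  00--0(✓)  00-0-  000--  01--0(✓)  01-1-  1--10(✓)  101--  110--
size-2^3 implicants → ---10  0---0
Unchecked terms (primes): ---10, -01-0, -010-, -10-0, -101-, 0---0, 0-01-, 00-0-, 000--, 01-1-, 101--, 110--
Minterm coverage:
  m1 ⊆ 00-0-,000--
  m2 ⊆ ---10,0---0,0-01-,000--
  m3 ⊆ 0-01-,000--
  m4 ⊆ -01-0,-010-,0---0,00-0-
  m5 ⊆ -010-,00-0-
  m6 ⊆ ---10,-01-0,0---0
  m8 ⊆ -10-0,0---0
  m10 ⊆ ---10,-10-0,-101-,0---0,0-01-,01-1-
  m11 ⊆ -101-,0-01-,01-1-
  m12 ⊆ 0---0 [E]
  m14 ⊆ ---10,0---0,01-1-
  m15 ⊆ 01-1- [E]
  m18 ⊆ ---10 [E]
  m20 ⊆ -01-0,-010-,101--
  m21 ⊆ -010-,101--
  m22 ⊆ ---10,-01-0,101--
  m23 ⊆ 101-- [E]
  m24 ⊆ -10-0,110--
  m25 ⊆ 110-- [E]
  m26 ⊆ ---10,-10-0,-101-,110--
  m27 ⊆ -101-,110--
  m30 ⊆ ---10 [E]
E = {---10, 0---0, 01-1-, 101--, 110--}
Petrick residual → -010-, 000--
Cover = de' + b'cd' + a'e' + a'b'c' + a'bd + ab'c + abc'  |cover|=7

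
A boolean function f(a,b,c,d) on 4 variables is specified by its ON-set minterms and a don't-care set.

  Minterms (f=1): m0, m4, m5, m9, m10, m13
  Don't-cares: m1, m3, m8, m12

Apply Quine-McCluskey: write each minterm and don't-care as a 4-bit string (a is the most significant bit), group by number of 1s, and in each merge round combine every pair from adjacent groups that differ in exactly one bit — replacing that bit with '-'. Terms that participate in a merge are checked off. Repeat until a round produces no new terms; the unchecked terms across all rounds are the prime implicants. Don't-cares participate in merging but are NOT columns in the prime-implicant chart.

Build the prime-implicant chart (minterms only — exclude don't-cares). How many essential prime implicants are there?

[col 0] 0000*, 0001*, 0011*, 0100*, 0101*, 1000*, 1001*, 1010*, 1100*, 1101*
[col 1] -000*, -001*, -100*, -101*, 0-00*, 0-01*, 00-1, 000-*, 010-*, 1-00*, 1-01*, 10-0, 100-*, 110-*
[col 2] --00*, --01*, -00-*, -10-*, 0-0-*, 1-0-*
[col 3] --0-
Prime implicants: --0-, 00-1, 10-0
PI chart (minterm → PIs covering it):
  0 | --0-  (sole → essential)
  4 | --0-  (sole → essential)
  5 | --0-  (sole → essential)
  9 | --0-  (sole → essential)
  10 | 10-0  (sole → essential)
  13 | --0-  (sole → essential)
Essential prime implicants: --0-, 10-0

2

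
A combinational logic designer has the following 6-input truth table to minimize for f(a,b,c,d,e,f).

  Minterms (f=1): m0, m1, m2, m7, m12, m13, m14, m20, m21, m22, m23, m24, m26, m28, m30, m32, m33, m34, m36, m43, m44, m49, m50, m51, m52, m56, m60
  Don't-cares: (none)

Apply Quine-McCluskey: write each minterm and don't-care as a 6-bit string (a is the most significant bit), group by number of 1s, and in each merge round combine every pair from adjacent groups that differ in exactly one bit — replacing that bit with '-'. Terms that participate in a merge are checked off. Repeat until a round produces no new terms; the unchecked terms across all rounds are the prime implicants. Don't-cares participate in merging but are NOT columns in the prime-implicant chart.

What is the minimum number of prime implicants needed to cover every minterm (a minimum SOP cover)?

size-2^0 implicants → 000000(✓)  000001(✓)  000010(✓)  000111(✓)  001100(✓)  001101(✓)  001110(✓)  010100(✓)  010101(✓)  010110(✓)  010111(✓)  011000(✓)  011010(✓)  011100(✓)  011110(✓)  100000(✓)  100001(✓)  100010(✓)  100100(✓)  101011  101100(✓)  110001(✓)  110010(✓)  110011(✓)  110100(✓)  111000(✓)  111100(✓)
size-2^1 implicants → -00000(✓)  -00001(✓)  -00010(✓)  -01100(✓)  -10100(✓)  -11000(✓)  -11100(✓)  0-0111  0-1100(✓)  0-1110(✓)  0000-0(✓)  00000-(✓)  0011-0(✓)  00110-  01-100(✓)  01-110(✓)  0101-0(✓)  0101-1(✓)  01010-(✓)  01011-(✓)  011-00(✓)  011-10(✓)  0110-0(✓)  0111-0(✓)  1-0001  1-0010  1-0100(✓)  1-1100(✓)  10-100(✓)  100-00  1000-0(✓)  10000-(✓)  11-100(✓)  1100-1  11001-  111-00(✓)
size-2^2 implicants → --1100  -000-0  -0000-  -1-100  -11-00  0-11-0  01-1-0  0101--  011--0  1--100
Unchecked terms (primes): --1100, -000-0, -0000-, -1-100, -11-00, 0-0111, 0-11-0, 00110-, 01-1-0, 0101--, 011--0, 1--100, 1-0001, 1-0010, 100-00, 101011, 1100-1, 11001-
Minterm coverage:
  m0 ⊆ -000-0,-0000-
  m1 ⊆ -0000- [E]
  m2 ⊆ -000-0 [E]
  m7 ⊆ 0-0111 [E]
  m12 ⊆ --1100,0-11-0,00110-
  m13 ⊆ 00110- [E]
  m14 ⊆ 0-11-0 [E]
  m20 ⊆ -1-100,01-1-0,0101--
  m21 ⊆ 0101-- [E]
  m22 ⊆ 01-1-0,0101--
  m23 ⊆ 0-0111,0101--
  m24 ⊆ -11-00,011--0
  m26 ⊆ 011--0 [E]
  m28 ⊆ --1100,-1-100,-11-00,0-11-0,01-1-0,011--0
  m30 ⊆ 0-11-0,01-1-0,011--0
  m32 ⊆ -000-0,-0000-,100-00
  m33 ⊆ -0000-,1-0001
  m34 ⊆ -000-0,1-0010
  m36 ⊆ 1--100,100-00
  m43 ⊆ 101011 [E]
  m44 ⊆ --1100,1--100
  m49 ⊆ 1-0001,1100-1
  m50 ⊆ 1-0010,11001-
  m51 ⊆ 1100-1,11001-
  m52 ⊆ -1-100,1--100
  m56 ⊆ -11-00 [E]
  m60 ⊆ --1100,-1-100,-11-00,1--100
E = {-000-0, -0000-, -11-00, 0-0111, 0-11-0, 00110-, 0101--, 011--0, 101011}
Petrick residual → 1--100, 1-0001, 11001-
Cover = b'c'd'f' + b'c'd'e' + bce'f' + a'c'def + a'cdf' + a'b'cde' + a'bc'd + a'bcf' + ade'f' + ac'd'e'f + ab'cd'ef + abc'd'e  |cover|=12

12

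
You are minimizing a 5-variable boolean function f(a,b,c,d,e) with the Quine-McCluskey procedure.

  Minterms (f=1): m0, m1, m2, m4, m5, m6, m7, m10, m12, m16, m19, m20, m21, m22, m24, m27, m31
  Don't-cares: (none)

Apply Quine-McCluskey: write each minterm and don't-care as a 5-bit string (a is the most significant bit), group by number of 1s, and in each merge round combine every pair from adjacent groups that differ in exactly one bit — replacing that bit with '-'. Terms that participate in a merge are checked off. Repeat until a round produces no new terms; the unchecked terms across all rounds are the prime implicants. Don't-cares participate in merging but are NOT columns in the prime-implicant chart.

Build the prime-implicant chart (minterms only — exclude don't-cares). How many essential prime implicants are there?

Round 0: 00000✓ 00001✓ 00010✓ 00100✓ 00101✓ 00110✓ 00111✓ 01010✓ 01100✓ 10000✓ 10011✓ 10100✓ 10101✓ 10110✓ 11000✓ 11011✓ 11111✓
Round 1: -0000✓ -0100✓ -0101✓ -0110✓ 0-010 0-100 00-00✓ 00-01✓ 00-10✓ 000-0✓ 0000-✓ 001-0✓ 001-1✓ 0010-✓ 0011-✓ 1-000 1-011 10-00✓ 101-0✓ 1010-✓ 11-11
Round 2: -0-00 -01-0 -010- 00--0 00-0- 001--
PIs = {-0-00, -01-0, -010-, 0-010, 0-100, 00--0, 00-0-, 001--, 1-000, 1-011, 11-11}
Coverage chart:
  m0: -0-00,00--0,00-0-
  m1: 00-0- ←essential
  m2: 0-010,00--0
  m4: -0-00,-01-0,-010-,0-100,00--0,00-0-,001--
  m5: -010-,00-0-,001--
  m6: -01-0,00--0,001--
  m7: 001-- ←essential
  m10: 0-010 ←essential
  m12: 0-100 ←essential
  m16: -0-00,1-000
  m19: 1-011 ←essential
  m20: -0-00,-01-0,-010-
  m21: -010- ←essential
  m22: -01-0 ←essential
  m24: 1-000 ←essential
  m27: 1-011,11-11
  m31: 11-11 ←essential
Essential: -01-0, -010-, 0-010, 0-100, 00-0-, 001--, 1-000, 1-011, 11-11

9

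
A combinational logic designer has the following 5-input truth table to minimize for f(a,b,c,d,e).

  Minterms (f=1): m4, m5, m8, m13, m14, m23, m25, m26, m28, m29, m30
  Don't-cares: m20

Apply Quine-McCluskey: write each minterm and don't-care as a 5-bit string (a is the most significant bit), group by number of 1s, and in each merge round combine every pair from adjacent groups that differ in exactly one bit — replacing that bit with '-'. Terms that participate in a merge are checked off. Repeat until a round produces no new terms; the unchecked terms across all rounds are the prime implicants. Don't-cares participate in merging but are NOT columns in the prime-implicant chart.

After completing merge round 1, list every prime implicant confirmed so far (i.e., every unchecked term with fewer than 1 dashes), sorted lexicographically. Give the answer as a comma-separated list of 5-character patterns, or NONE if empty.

[col 0] 00100*, 00101*, 01000, 01101*, 01110*, 10100*, 10111, 11001*, 11010*, 11100*, 11101*, 11110*
[col 1] -0100, -1101, -1110, 0-101, 0010-, 1-100, 11-01, 11-10, 111-0, 1110-
Prime implicants: -0100, -1101, -1110, 0-101, 0010-, 01000, 1-100, 10111, 11-01, 11-10, 111-0, 1110-

01000, 10111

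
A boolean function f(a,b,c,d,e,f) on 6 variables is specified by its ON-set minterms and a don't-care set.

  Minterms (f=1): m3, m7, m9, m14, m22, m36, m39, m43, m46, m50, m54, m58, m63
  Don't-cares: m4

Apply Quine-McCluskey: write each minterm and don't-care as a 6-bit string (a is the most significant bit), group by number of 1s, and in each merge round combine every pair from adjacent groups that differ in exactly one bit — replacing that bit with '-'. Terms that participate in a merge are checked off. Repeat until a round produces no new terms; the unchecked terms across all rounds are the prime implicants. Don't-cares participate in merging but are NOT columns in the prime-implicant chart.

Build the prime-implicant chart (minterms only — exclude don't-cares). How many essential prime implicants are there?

size-2^0 implicants → 000011(✓)  000100(✓)  000111(✓)  001001  001110(✓)  010110(✓)  100100(✓)  100111(✓)  101011  101110(✓)  110010(✓)  110110(✓)  111010(✓)  111111
size-2^1 implicants → -00100  -00111  -01110  -10110  000-11  11-010  110-10
Unchecked terms (primes): -00100, -00111, -01110, -10110, 000-11, 001001, 101011, 11-010, 110-10, 111111
Minterm coverage:
  m3 ⊆ 000-11 [E]
  m7 ⊆ -00111,000-11
  m9 ⊆ 001001 [E]
  m14 ⊆ -01110 [E]
  m22 ⊆ -10110 [E]
  m36 ⊆ -00100 [E]
  m39 ⊆ -00111 [E]
  m43 ⊆ 101011 [E]
  m46 ⊆ -01110 [E]
  m50 ⊆ 11-010,110-10
  m54 ⊆ -10110,110-10
  m58 ⊆ 11-010 [E]
  m63 ⊆ 111111 [E]
E = {-00100, -00111, -01110, -10110, 000-11, 001001, 101011, 11-010, 111111}

9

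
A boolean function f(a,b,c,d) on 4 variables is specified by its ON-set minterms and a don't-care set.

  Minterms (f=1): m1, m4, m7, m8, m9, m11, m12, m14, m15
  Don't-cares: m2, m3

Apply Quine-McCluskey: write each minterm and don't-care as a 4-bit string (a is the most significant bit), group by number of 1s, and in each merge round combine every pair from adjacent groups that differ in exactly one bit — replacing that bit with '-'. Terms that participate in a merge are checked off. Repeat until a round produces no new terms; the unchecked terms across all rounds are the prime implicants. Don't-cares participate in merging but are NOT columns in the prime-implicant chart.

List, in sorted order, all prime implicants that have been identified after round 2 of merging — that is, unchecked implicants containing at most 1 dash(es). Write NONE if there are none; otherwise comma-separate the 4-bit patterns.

size-2^0 implicants → 0001(✓)  0010(✓)  0011(✓)  0100(✓)  0111(✓)  1000(✓)  1001(✓)  1011(✓)  1100(✓)  1110(✓)  1111(✓)
size-2^1 implicants → -001(✓)  -011(✓)  -100  -111(✓)  0-11(✓)  00-1(✓)  001-  1-00  1-11(✓)  10-1(✓)  100-  11-0  111-
size-2^2 implicants → --11  -0-1
Unchecked terms (primes): --11, -0-1, -100, 001-, 1-00, 100-, 11-0, 111-

-100, 001-, 1-00, 100-, 11-0, 111-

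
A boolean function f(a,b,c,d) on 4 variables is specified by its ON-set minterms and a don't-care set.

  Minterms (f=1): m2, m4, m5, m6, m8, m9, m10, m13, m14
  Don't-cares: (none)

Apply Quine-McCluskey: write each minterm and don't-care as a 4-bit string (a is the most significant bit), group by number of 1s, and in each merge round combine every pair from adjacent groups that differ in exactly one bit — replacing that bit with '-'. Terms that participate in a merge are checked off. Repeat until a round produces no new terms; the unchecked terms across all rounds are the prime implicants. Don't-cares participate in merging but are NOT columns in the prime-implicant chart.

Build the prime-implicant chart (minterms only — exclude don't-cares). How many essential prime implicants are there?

Round 0: 0010✓ 0100✓ 0101✓ 0110✓ 1000✓ 1001✓ 1010✓ 1101✓ 1110✓
Round 1: -010✓ -101 -110✓ 0-10✓ 01-0 010- 1-01 1-10✓ 10-0 100-
Round 2: --10
PIs = {--10, -101, 01-0, 010-, 1-01, 10-0, 100-}
Coverage chart:
  m2: --10 ←essential
  m4: 01-0,010-
  m5: -101,010-
  m6: --10,01-0
  m8: 10-0,100-
  m9: 1-01,100-
  m10: --10,10-0
  m13: -101,1-01
  m14: --10 ←essential
Essential: --10

1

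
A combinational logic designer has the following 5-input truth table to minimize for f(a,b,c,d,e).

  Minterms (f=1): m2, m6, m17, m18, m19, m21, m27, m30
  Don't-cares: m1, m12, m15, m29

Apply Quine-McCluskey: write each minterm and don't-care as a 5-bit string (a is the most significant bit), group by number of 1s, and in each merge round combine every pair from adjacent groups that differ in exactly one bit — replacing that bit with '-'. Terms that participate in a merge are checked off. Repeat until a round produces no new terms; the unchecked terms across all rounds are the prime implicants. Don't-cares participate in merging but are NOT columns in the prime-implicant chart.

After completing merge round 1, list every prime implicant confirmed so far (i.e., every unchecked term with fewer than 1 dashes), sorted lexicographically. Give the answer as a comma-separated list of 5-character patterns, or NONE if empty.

[col 0] 00001*, 00010*, 00110*, 01100, 01111, 10001*, 10010*, 10011*, 10101*, 11011*, 11101*, 11110
[col 1] -0001, -0010, 00-10, 1-011, 1-101, 10-01, 100-1, 1001-
Prime implicants: -0001, -0010, 00-10, 01100, 01111, 1-011, 1-101, 10-01, 100-1, 1001-, 11110

01100, 01111, 11110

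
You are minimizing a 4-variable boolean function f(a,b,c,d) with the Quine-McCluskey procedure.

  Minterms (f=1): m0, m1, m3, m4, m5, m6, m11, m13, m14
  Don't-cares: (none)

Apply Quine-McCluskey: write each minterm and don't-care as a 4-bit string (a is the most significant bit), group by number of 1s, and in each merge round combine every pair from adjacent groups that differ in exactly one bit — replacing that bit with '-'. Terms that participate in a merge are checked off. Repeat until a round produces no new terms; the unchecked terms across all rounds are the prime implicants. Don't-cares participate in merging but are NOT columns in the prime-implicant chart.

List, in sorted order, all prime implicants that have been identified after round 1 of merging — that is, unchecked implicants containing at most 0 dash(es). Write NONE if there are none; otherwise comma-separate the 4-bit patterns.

NONE

[col 0] 0000*, 0001*, 0011*, 0100*, 0101*, 0110*, 1011*, 1101*, 1110*
[col 1] -011, -101, -110, 0-00*, 0-01*, 00-1, 000-*, 01-0, 010-*
[col 2] 0-0-
Prime implicants: -011, -101, -110, 0-0-, 00-1, 01-0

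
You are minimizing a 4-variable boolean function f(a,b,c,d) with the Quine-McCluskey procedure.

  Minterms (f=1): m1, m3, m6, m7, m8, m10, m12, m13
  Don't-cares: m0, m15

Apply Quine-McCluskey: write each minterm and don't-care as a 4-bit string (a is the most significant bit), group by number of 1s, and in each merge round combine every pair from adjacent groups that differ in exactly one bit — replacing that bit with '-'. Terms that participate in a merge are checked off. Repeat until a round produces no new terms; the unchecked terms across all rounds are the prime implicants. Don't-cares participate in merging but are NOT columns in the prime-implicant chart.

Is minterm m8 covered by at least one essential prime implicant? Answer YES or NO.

size-2^0 implicants → 0000(✓)  0001(✓)  0011(✓)  0110(✓)  0111(✓)  1000(✓)  1010(✓)  1100(✓)  1101(✓)  1111(✓)
size-2^1 implicants → -000  -111  0-11  00-1  000-  011-  1-00  10-0  11-1  110-
Unchecked terms (primes): -000, -111, 0-11, 00-1, 000-, 011-, 1-00, 10-0, 11-1, 110-
Minterm coverage:
  m1 ⊆ 00-1,000-
  m3 ⊆ 0-11,00-1
  m6 ⊆ 011- [E]
  m7 ⊆ -111,0-11,011-
  m8 ⊆ -000,1-00,10-0
  m10 ⊆ 10-0 [E]
  m12 ⊆ 1-00,110-
  m13 ⊆ 11-1,110-
E = {011-, 10-0}

YES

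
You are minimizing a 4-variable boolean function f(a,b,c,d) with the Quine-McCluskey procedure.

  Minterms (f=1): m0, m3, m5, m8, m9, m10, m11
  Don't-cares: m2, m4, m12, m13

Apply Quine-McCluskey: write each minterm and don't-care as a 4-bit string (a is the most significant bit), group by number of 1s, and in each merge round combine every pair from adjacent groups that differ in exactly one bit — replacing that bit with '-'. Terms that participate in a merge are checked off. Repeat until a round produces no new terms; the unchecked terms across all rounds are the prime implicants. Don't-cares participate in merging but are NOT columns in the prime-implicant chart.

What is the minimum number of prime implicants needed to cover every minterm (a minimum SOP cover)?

size-2^0 implicants → 0000(✓)  0010(✓)  0011(✓)  0100(✓)  0101(✓)  1000(✓)  1001(✓)  1010(✓)  1011(✓)  1100(✓)  1101(✓)
size-2^1 implicants → -000(✓)  -010(✓)  -011(✓)  -100(✓)  -101(✓)  0-00(✓)  00-0(✓)  001-(✓)  010-(✓)  1-00(✓)  1-01(✓)  10-0(✓)  10-1(✓)  100-(✓)  101-(✓)  110-(✓)
size-2^2 implicants → --00  -0-0  -01-  -10-  1-0-  10--
Unchecked terms (primes): --00, -0-0, -01-, -10-, 1-0-, 10--
Minterm coverage:
  m0 ⊆ --00,-0-0
  m3 ⊆ -01- [E]
  m5 ⊆ -10- [E]
  m8 ⊆ --00,-0-0,1-0-,10--
  m9 ⊆ 1-0-,10--
  m10 ⊆ -0-0,-01-,10--
  m11 ⊆ -01-,10--
E = {-01-, -10-}
Petrick residual → --00, 1-0-
Cover = c'd' + b'c + bc' + ac'  |cover|=4

4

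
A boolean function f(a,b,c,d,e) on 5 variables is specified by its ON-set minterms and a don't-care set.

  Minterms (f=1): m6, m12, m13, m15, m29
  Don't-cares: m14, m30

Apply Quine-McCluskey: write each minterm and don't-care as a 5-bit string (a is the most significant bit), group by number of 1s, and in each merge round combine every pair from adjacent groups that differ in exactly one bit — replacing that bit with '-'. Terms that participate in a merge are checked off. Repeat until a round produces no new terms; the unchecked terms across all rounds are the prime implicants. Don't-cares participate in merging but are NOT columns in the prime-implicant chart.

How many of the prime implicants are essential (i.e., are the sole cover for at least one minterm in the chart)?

3

Round 0: 00110✓ 01100✓ 01101✓ 01110✓ 01111✓ 11101✓ 11110✓
Round 1: -1101 -1110 0-110 011-0✓ 011-1✓ 0110-✓ 0111-✓
Round 2: 011--
PIs = {-1101, -1110, 0-110, 011--}
Coverage chart:
  m6: 0-110 ←essential
  m12: 011-- ←essential
  m13: -1101,011--
  m15: 011-- ←essential
  m29: -1101 ←essential
Essential: -1101, 0-110, 011--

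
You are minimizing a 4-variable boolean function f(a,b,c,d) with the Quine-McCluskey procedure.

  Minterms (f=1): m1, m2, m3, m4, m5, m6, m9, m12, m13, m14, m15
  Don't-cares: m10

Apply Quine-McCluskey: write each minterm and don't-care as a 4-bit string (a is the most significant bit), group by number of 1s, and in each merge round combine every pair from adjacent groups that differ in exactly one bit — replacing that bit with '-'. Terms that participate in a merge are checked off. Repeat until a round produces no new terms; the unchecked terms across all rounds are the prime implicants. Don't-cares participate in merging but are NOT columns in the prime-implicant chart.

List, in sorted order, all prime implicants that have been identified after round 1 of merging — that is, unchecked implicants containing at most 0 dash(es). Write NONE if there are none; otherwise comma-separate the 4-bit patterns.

NONE

[col 0] 0001*, 0010*, 0011*, 0100*, 0101*, 0110*, 1001*, 1010*, 1100*, 1101*, 1110*, 1111*
[col 1] -001*, -010*, -100*, -101*, -110*, 0-01*, 0-10*, 00-1, 001-, 01-0*, 010-*, 1-01*, 1-10*, 11-0*, 11-1*, 110-*, 111-*
[col 2] --01, --10, -1-0, -10-, 11--
Prime implicants: --01, --10, -1-0, -10-, 00-1, 001-, 11--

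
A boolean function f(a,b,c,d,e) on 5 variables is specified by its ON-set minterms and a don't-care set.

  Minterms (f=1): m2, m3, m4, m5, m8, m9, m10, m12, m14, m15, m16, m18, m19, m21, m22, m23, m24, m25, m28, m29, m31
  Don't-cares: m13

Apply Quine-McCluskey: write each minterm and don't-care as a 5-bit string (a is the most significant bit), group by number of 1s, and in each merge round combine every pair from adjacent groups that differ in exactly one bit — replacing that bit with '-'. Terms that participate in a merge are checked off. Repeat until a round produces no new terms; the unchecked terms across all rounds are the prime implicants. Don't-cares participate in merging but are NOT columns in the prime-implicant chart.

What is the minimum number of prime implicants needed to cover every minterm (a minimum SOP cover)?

8

size-2^0 implicants → 00010(✓)  00011(✓)  00100(✓)  00101(✓)  01000(✓)  01001(✓)  01010(✓)  01100(✓)  01101(✓)  01110(✓)  01111(✓)  10000(✓)  10010(✓)  10011(✓)  10101(✓)  10110(✓)  10111(✓)  11000(✓)  11001(✓)  11100(✓)  11101(✓)  11111(✓)
size-2^1 implicants → -0010(✓)  -0011(✓)  -0101(✓)  -1000(✓)  -1001(✓)  -1100(✓)  -1101(✓)  -1111(✓)  0-010  0-100(✓)  0-101(✓)  0001-(✓)  0010-(✓)  01-00(✓)  01-01(✓)  01-10(✓)  010-0(✓)  0100-(✓)  011-0(✓)  011-1(✓)  0110-(✓)  0111-(✓)  1-000  1-101(✓)  1-111(✓)  10-10(✓)  10-11(✓)  100-0  1001-(✓)  101-1(✓)  1011-(✓)  11-00(✓)  11-01(✓)  1100-(✓)  111-1(✓)  1110-(✓)
size-2^2 implicants → --101  -001-  -1-00(✓)  -1-01(✓)  -100-(✓)  -11-1  -110-(✓)  0-10-  01--0  01-0-(✓)  011--  1-1-1  10-1-  11-0-(✓)
size-2^3 implicants → -1-0-
Unchecked terms (primes): --101, -001-, -1-0-, -11-1, 0-010, 0-10-, 01--0, 011--, 1-000, 1-1-1, 10-1-, 100-0
Minterm coverage:
  m2 ⊆ -001-,0-010
  m3 ⊆ -001- [E]
  m4 ⊆ 0-10- [E]
  m5 ⊆ --101,0-10-
  m8 ⊆ -1-0-,01--0
  m9 ⊆ -1-0- [E]
  m10 ⊆ 0-010,01--0
  m12 ⊆ -1-0-,0-10-,01--0,011--
  m14 ⊆ 01--0,011--
  m15 ⊆ -11-1,011--
  m16 ⊆ 1-000,100-0
  m18 ⊆ -001-,10-1-,100-0
  m19 ⊆ -001-,10-1-
  m21 ⊆ --101,1-1-1
  m22 ⊆ 10-1- [E]
  m23 ⊆ 1-1-1,10-1-
  m24 ⊆ -1-0-,1-000
  m25 ⊆ -1-0- [E]
  m28 ⊆ -1-0- [E]
  m29 ⊆ --101,-1-0-,-11-1,1-1-1
  m31 ⊆ -11-1,1-1-1
E = {-001-, -1-0-, 0-10-, 10-1-}
Petrick residual → --101, -11-1, 01--0, 1-000
Cover = cd'e + b'c'd + bd' + bce + a'cd' + a'be' + ac'd'e' + ab'd  |cover|=8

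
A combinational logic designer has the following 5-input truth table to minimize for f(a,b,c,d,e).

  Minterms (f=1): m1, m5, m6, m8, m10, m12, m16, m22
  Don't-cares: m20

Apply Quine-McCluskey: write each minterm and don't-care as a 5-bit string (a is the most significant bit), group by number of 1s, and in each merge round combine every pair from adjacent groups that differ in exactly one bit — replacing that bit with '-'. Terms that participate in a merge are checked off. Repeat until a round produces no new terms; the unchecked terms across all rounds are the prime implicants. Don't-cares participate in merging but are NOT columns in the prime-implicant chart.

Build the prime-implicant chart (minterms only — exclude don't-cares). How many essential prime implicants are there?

5

Round 0: 00001✓ 00101✓ 00110✓ 01000✓ 01010✓ 01100✓ 10000✓ 10100✓ 10110✓
Round 1: -0110 00-01 01-00 010-0 10-00 101-0
PIs = {-0110, 00-01, 01-00, 010-0, 10-00, 101-0}
Coverage chart:
  m1: 00-01 ←essential
  m5: 00-01 ←essential
  m6: -0110 ←essential
  m8: 01-00,010-0
  m10: 010-0 ←essential
  m12: 01-00 ←essential
  m16: 10-00 ←essential
  m22: -0110,101-0
Essential: -0110, 00-01, 01-00, 010-0, 10-00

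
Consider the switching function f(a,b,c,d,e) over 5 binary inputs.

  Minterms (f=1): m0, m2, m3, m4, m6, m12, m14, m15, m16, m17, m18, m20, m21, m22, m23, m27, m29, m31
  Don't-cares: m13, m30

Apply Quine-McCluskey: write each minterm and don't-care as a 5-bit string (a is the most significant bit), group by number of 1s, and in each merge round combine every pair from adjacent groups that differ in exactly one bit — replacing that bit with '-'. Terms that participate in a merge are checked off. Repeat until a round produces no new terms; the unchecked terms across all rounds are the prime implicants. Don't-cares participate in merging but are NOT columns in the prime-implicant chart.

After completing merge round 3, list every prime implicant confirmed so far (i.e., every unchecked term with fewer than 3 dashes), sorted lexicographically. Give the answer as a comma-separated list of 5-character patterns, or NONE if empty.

--110, -11-1, -111-, 0-1-0, 0001-, 011--, 1-1-1, 1-11-, 10-0-, 101--, 11-11

size-2^0 implicants → 00000(✓)  00010(✓)  00011(✓)  00100(✓)  00110(✓)  01100(✓)  01101(✓)  01110(✓)  01111(✓)  10000(✓)  10001(✓)  10010(✓)  10100(✓)  10101(✓)  10110(✓)  10111(✓)  11011(✓)  11101(✓)  11110(✓)  11111(✓)
size-2^1 implicants → -0000(✓)  -0010(✓)  -0100(✓)  -0110(✓)  -1101(✓)  -1110(✓)  -1111(✓)  0-100(✓)  0-110(✓)  00-00(✓)  00-10(✓)  000-0(✓)  0001-  001-0(✓)  011-0(✓)  011-1(✓)  0110-(✓)  0111-(✓)  1-101(✓)  1-110(✓)  1-111(✓)  10-00(✓)  10-01(✓)  10-10(✓)  100-0(✓)  1000-(✓)  101-0(✓)  101-1(✓)  1010-(✓)  1011-(✓)  11-11  111-1(✓)  1111-(✓)
size-2^2 implicants → --110  -0-00(✓)  -0-10(✓)  -00-0(✓)  -01-0(✓)  -11-1  -111-  0-1-0  00--0(✓)  011--  1-1-1  1-11-  10--0(✓)  10-0-  101--
size-2^3 implicants → -0--0
Unchecked terms (primes): --110, -0--0, -11-1, -111-, 0-1-0, 0001-, 011--, 1-1-1, 1-11-, 10-0-, 101--, 11-11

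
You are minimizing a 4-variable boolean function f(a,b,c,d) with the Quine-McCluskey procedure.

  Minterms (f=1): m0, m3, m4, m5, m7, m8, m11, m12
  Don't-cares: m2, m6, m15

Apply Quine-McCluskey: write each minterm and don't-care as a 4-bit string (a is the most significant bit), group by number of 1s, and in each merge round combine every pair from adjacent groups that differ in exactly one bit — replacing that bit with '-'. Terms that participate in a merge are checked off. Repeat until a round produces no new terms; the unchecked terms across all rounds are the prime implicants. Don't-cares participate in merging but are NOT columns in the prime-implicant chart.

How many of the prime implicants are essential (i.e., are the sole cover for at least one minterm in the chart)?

3

[col 0] 0000*, 0010*, 0011*, 0100*, 0101*, 0110*, 0111*, 1000*, 1011*, 1100*, 1111*
[col 1] -000*, -011*, -100*, -111*, 0-00*, 0-10*, 0-11*, 00-0*, 001-*, 01-0*, 01-1*, 010-*, 011-*, 1-00*, 1-11*
[col 2] --00, --11, 0--0, 0-1-, 01--
Prime implicants: --00, --11, 0--0, 0-1-, 01--
PI chart (minterm → PIs covering it):
  0 | --00,0--0
  3 | --11,0-1-
  4 | --00,0--0,01--
  5 | 01--  (sole → essential)
  7 | --11,0-1-,01--
  8 | --00  (sole → essential)
  11 | --11  (sole → essential)
  12 | --00  (sole → essential)
Essential prime implicants: --00, --11, 01--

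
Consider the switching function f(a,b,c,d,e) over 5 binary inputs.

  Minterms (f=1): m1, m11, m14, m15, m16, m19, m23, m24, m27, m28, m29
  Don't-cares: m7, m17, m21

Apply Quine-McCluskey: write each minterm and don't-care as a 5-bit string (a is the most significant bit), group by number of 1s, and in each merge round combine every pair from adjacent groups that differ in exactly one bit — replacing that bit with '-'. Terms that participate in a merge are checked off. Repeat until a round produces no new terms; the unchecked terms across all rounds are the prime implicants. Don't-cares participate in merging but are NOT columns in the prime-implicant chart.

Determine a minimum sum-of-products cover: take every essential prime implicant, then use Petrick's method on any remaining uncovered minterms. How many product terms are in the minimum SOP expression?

Round 0: 00001✓ 00111✓ 01011✓ 01110✓ 01111✓ 10000✓ 10001✓ 10011✓ 10101✓ 10111✓ 11000✓ 11011✓ 11100✓ 11101✓
Round 1: -0001 -0111 -1011 0-111 01-11 0111- 1-000 1-011 1-101 10-01✓ 10-11✓ 100-1✓ 1000- 101-1✓ 11-00 1110-
Round 2: 10--1
PIs = {-0001, -0111, -1011, 0-111, 01-11, 0111-, 1-000, 1-011, 1-101, 10--1, 1000-, 11-00, 1110-}
Coverage chart:
  m1: -0001 ←essential
  m11: -1011,01-11
  m14: 0111- ←essential
  m15: 0-111,01-11,0111-
  m16: 1-000,1000-
  m19: 1-011,10--1
  m23: -0111,10--1
  m24: 1-000,11-00
  m27: -1011,1-011
  m28: 11-00,1110-
  m29: 1-101,1110-
Essential: -0001, 0111-
Petrick residual → -1011, 1-000, 10--1, 1110-
Min cover (6 terms): b'c'd'e + bc'de + a'bcd + ac'd'e' + ab'e + abcd'

6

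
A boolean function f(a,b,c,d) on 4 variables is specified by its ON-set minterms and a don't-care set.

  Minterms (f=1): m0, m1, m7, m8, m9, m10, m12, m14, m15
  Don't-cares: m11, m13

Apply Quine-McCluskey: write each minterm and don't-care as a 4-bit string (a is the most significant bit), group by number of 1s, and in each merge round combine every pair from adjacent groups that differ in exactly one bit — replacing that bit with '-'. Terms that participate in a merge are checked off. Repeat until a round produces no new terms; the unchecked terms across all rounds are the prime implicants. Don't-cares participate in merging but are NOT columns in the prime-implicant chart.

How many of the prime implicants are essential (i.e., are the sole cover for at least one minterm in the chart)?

3

[col 0] 0000*, 0001*, 0111*, 1000*, 1001*, 1010*, 1011*, 1100*, 1101*, 1110*, 1111*
[col 1] -000*, -001*, -111, 000-*, 1-00*, 1-01*, 1-10*, 1-11*, 10-0*, 10-1*, 100-*, 101-*, 11-0*, 11-1*, 110-*, 111-*
[col 2] -00-, 1--0*, 1--1*, 1-0-*, 1-1-*, 10--*, 11--*
[col 3] 1---
Prime implicants: -00-, -111, 1---
PI chart (minterm → PIs covering it):
  0 | -00-  (sole → essential)
  1 | -00-  (sole → essential)
  7 | -111  (sole → essential)
  8 | -00-,1---
  9 | -00-,1---
  10 | 1---  (sole → essential)
  12 | 1---  (sole → essential)
  14 | 1---  (sole → essential)
  15 | -111,1---
Essential prime implicants: -00-, -111, 1---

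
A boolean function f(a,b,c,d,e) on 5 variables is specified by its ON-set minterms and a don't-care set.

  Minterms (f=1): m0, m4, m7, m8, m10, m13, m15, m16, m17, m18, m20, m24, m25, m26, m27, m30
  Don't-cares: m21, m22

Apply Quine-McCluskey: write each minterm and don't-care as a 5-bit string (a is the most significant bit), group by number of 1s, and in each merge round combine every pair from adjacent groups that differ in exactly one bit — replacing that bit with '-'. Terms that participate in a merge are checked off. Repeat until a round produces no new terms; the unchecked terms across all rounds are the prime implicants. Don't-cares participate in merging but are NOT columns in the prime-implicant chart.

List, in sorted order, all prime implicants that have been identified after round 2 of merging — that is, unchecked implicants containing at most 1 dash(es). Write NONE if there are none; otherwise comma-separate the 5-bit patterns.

size-2^0 implicants → 00000(✓)  00100(✓)  00111(✓)  01000(✓)  01010(✓)  01101(✓)  01111(✓)  10000(✓)  10001(✓)  10010(✓)  10100(✓)  10101(✓)  10110(✓)  11000(✓)  11001(✓)  11010(✓)  11011(✓)  11110(✓)
size-2^1 implicants → -0000(✓)  -0100(✓)  -1000(✓)  -1010(✓)  0-000(✓)  0-111  00-00(✓)  010-0(✓)  011-1  1-000(✓)  1-001(✓)  1-010(✓)  1-110(✓)  10-00(✓)  10-01(✓)  10-10(✓)  100-0(✓)  1000-(✓)  101-0(✓)  1010-(✓)  11-10(✓)  110-0(✓)  110-1(✓)  1100-(✓)  1101-(✓)
size-2^2 implicants → --000  -0-00  -10-0  1--10  1-0-0  1-00-  10--0  10-0-  110--
Unchecked terms (primes): --000, -0-00, -10-0, 0-111, 011-1, 1--10, 1-0-0, 1-00-, 10--0, 10-0-, 110--

0-111, 011-1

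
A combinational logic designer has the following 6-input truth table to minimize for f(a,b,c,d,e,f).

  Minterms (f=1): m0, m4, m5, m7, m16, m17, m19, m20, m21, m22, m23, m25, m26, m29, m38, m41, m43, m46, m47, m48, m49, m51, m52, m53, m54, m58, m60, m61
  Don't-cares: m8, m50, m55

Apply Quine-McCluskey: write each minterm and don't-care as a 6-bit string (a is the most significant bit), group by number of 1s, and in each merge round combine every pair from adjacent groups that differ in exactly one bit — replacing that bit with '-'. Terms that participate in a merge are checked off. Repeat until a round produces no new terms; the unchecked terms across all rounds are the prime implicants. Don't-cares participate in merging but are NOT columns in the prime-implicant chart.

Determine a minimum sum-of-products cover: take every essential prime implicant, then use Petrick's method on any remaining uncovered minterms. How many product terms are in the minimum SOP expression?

11

[col 0] 000000*, 000100*, 000101*, 000111*, 001000*, 010000*, 010001*, 010011*, 010100*, 010101*, 010110*, 010111*, 011001*, 011010*, 011101*, 100110*, 101001*, 101011*, 101110*, 101111*, 110000*, 110001*, 110010*, 110011*, 110100*, 110101*, 110110*, 110111*, 111010*, 111100*, 111101*
[col 1] -10000*, -10001*, -10011*, -10100*, -10101*, -10110*, -10111*, -11010, -11101*, 0-0000*, 0-0100*, 0-0101*, 0-0111*, 00-000, 000-00*, 0001-1*, 00010-*, 01-001*, 01-101*, 010-00*, 010-01*, 010-11*, 0100-1*, 01000-*, 0101-0*, 0101-1*, 01010-*, 01011-*, 011-01*, 1-0110, 10-110, 101-11, 1010-1, 10111-, 11-010, 11-100*, 11-101*, 110-00*, 110-01*, 110-10*, 110-11*, 1100-0*, 1100-1*, 11000-*, 11001-*, 1101-0*, 1101-1*, 11010-*, 11011-*, 11110-*
[col 2] -1-101, -10-00*, -10-01*, -10-11*, -100-1*, -1000-*, -101-0*, -101-1*, -1010-*, -1011-*, 0-0-00, 0-01-1, 0-010-, 01--01, 010--1*, 010-0-*, 0101--*, 11-10-, 110--0*, 110--1*, 110-0-*, 110-1-*, 1100--*, 1101--*
[col 3] -10--1, -10-0-, -101--, 110---
Prime implicants: -1-101, -10--1, -10-0-, -101--, -11010, 0-0-00, 0-01-1, 0-010-, 00-000, 01--01, 1-0110, 10-110, 101-11, 1010-1, 10111-, 11-010, 11-10-, 110---
PI chart (minterm → PIs covering it):
  0 | 0-0-00,00-000
  4 | 0-0-00,0-010-
  5 | 0-01-1,0-010-
  7 | 0-01-1  (sole → essential)
  16 | -10-0-,0-0-00
  17 | -10--1,-10-0-,01--01
  19 | -10--1  (sole → essential)
  20 | -10-0-,-101--,0-0-00,0-010-
  21 | -1-101,-10--1,-10-0-,-101--,0-01-1,0-010-,01--01
  22 | -101--  (sole → essential)
  23 | -10--1,-101--,0-01-1
  25 | 01--01  (sole → essential)
  26 | -11010  (sole → essential)
  29 | -1-101,01--01
  38 | 1-0110,10-110
  41 | 1010-1  (sole → essential)
  43 | 101-11,1010-1
  46 | 10-110,10111-
  47 | 101-11,10111-
  48 | -10-0-,110---
  49 | -10--1,-10-0-,110---
  51 | -10--1,110---
  52 | -10-0-,-101--,11-10-,110---
  53 | -1-101,-10--1,-10-0-,-101--,11-10-,110---
  54 | -101--,1-0110,110---
  58 | -11010,11-010
  60 | 11-10-  (sole → essential)
  61 | -1-101,11-10-
Essential prime implicants: -10--1, -101--, -11010, 0-01-1, 01--01, 1010-1, 11-10-
Petrick residual → -10-0-, 0-0-00, 1-0110, 10111-
Minimum SOP uses 11 PIs: bc'f + bc'e' + bc'd + bcd'ef' + a'c'e'f' + a'c'df + a'be'f + ac'def' + ab'cd'f + ab'cde + abde'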